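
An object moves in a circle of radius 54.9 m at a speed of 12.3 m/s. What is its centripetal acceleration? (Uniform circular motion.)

a_c = v²/r = 12.3²/54.9 = 151.29/54.9 = 2.76 m/s²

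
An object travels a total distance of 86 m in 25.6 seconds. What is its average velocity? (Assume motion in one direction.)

v_avg = Δd / Δt = 86 / 25.6 = 3.36 m/s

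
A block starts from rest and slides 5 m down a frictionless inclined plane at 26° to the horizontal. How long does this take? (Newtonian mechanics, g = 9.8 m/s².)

a = g sin(θ) = 9.8 × sin(26°) = 4.296 m/s²
t = √(2d/a) = √(2 × 5 / 4.296) = 1.53 s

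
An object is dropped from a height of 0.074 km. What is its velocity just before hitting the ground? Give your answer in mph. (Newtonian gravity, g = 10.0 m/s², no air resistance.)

h = 0.074 km × 1000.0 = 74.0 m
v = √(2gh) = √(2 × 10.0 × 74.0) = 38.4708 m/s
v = 38.4708 m/s / 0.44704 = 86.06 mph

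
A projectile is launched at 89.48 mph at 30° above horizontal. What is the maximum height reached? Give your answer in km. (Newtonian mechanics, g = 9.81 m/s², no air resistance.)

v₀ = 89.48 mph × 0.44704 = 40.0011 m/s
H = v₀² × sin²(θ) / (2g) = 40.0011² × sin(30°)² / (2 × 9.81) = 1600.09 × 0.25 / 19.62 = 20.3885 m
H = 20.3885 m / 1000.0 = 0.02039 km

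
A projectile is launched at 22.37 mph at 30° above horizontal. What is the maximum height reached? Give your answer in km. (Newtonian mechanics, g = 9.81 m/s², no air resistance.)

v₀ = 22.37 mph × 0.44704 = 10.0003 m/s
H = v₀² × sin²(θ) / (2g) = 10.0003² × sin(30°)² / (2 × 9.81) = 100.006 × 0.25 / 19.62 = 1.27429 m
H = 1.27429 m / 1000.0 = 0.001274 km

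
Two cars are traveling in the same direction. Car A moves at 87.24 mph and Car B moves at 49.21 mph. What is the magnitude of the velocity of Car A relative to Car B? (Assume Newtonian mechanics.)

v_rel = |v_A - v_B| = |87.24 - 49.21| = 38.03 mph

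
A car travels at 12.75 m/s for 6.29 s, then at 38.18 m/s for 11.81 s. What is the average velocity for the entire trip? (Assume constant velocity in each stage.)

d₁ = v₁t₁ = 12.75 × 6.29 = 80.1975 m
d₂ = v₂t₂ = 38.18 × 11.81 = 450.9058 m
d_total = 531.1033 m, t_total = 18.1 s
v_avg = d_total/t_total = 531.1033/18.1 = 29.34 m/s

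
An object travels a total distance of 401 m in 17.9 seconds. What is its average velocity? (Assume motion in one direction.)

v_avg = Δd / Δt = 401 / 17.9 = 22.4 m/s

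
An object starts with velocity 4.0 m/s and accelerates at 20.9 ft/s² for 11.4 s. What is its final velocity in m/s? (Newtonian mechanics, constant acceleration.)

a = 20.9 ft/s² × 0.3048 = 6.37032 m/s²
v = v₀ + a × t = 4.0 + 6.37032 × 11.4 = 76.62 m/s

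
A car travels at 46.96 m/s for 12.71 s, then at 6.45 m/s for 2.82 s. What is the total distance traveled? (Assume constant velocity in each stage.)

d₁ = v₁t₁ = 46.96 × 12.71 = 596.8616 m
d₂ = v₂t₂ = 6.45 × 2.82 = 18.189 m
d_total = 596.8616 + 18.189 = 615.05 m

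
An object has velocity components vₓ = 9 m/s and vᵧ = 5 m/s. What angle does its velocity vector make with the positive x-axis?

θ = arctan(vᵧ/vₓ) = arctan(5/9) = 29.05°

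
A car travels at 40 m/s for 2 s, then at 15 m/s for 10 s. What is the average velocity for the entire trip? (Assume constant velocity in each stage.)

d₁ = v₁t₁ = 40 × 2 = 80 m
d₂ = v₂t₂ = 15 × 10 = 150 m
d_total = 230 m, t_total = 12 s
v_avg = d_total/t_total = 230/12 = 19.17 m/s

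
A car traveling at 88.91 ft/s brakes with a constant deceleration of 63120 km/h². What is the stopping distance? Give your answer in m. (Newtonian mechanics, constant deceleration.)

v₀ = 88.91 ft/s × 0.3048 = 27.0998 m/s
a = 63120 km/h² × 7.716049382716049e-05 = 4.87037 m/s²
d = v₀² / (2a) = 27.0998² / (2 × 4.87037) = 734.399 / 9.74074 = 75.39 m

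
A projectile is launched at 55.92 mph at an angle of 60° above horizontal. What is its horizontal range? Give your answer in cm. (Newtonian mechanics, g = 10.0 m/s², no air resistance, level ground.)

v₀ = 55.92 mph × 0.44704 = 24.9985 m/s
R = v₀² × sin(2θ) / g = 24.9985² × sin(2 × 60°) / 10.0 = 624.925 × 0.866025 / 10.0 = 54.1201 m
R = 54.1201 m / 0.01 = 5412 cm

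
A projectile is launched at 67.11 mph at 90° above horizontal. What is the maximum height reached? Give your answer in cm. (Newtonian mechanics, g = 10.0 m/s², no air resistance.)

v₀ = 67.11 mph × 0.44704 = 30.0009 m/s
H = v₀² × sin²(θ) / (2g) = 30.0009² × sin(90°)² / (2 × 10.0) = 900.054 × 1.0 / 20.0 = 45.0027 m
H = 45.0027 m / 0.01 = 4500 cm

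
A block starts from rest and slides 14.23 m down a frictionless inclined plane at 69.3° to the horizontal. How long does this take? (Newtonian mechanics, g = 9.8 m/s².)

a = g sin(θ) = 9.8 × sin(69.3°) = 9.1674 m/s²
t = √(2d/a) = √(2 × 14.23 / 9.1674) = 1.76 s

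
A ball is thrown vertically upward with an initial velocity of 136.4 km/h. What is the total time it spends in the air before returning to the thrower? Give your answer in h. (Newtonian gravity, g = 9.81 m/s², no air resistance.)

v₀ = 136.4 km/h × 0.2777777777777778 = 37.8889 m/s
t_total = 2 × v₀ / g = 2 × 37.8889 / 9.81 = 7.72455 s
t_total = 7.72455 s / 3600.0 = 0.002146 h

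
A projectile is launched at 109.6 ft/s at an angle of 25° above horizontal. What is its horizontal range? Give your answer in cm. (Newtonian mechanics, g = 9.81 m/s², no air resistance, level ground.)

v₀ = 109.6 ft/s × 0.3048 = 33.4061 m/s
R = v₀² × sin(2θ) / g = 33.4061² × sin(2 × 25°) / 9.81 = 1115.97 × 0.766044 / 9.81 = 87.1439 m
R = 87.1439 m / 0.01 = 8714 cm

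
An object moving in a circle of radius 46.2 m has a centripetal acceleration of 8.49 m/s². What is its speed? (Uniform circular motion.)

v = √(a_c × r) = √(8.49 × 46.2) = 19.8 m/s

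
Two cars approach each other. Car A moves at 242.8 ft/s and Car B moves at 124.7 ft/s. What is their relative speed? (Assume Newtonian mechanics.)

v_rel = v_A + v_B = 242.8 + 124.7 = 367.5 ft/s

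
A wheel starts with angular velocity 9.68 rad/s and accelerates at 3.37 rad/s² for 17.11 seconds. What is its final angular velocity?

ω = ω₀ + αt = 9.68 + 3.37 × 17.11 = 67.34 rad/s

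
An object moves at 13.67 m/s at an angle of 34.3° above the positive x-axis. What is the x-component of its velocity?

vₓ = v cos(θ) = 13.67 × cos(34.3°) = 11.29 m/s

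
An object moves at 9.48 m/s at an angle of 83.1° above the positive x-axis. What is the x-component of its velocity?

vₓ = v cos(θ) = 9.48 × cos(83.1°) = 1.14 m/s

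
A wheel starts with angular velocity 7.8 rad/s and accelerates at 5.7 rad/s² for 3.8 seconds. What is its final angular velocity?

ω = ω₀ + αt = 7.8 + 5.7 × 3.8 = 29.46 rad/s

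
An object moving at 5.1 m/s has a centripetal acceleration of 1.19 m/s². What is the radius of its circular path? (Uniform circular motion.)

r = v²/a_c = 5.1²/1.19 = 21.86 m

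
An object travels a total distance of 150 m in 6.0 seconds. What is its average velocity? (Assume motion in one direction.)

v_avg = Δd / Δt = 150 / 6.0 = 25.0 m/s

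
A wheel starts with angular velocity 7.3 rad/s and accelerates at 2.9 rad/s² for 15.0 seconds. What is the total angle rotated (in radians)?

θ = ω₀t + ½αt² = 7.3×15.0 + ½×2.9×15.0² = 435.75 rad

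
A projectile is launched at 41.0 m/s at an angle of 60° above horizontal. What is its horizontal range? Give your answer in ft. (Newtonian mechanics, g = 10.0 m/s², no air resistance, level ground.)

R = v₀² × sin(2θ) / g = 41.0² × sin(2 × 60°) / 10.0 = 1681.0 × 0.866025 / 10.0 = 145.579 m
R = 145.579 m / 0.3048 = 477.6 ft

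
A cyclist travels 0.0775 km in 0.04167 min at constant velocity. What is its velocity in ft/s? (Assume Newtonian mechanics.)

d = 0.0775 km × 1000.0 = 77.5 m
t = 0.04167 min × 60.0 = 2.5002 s
v = d / t = 77.5 / 2.5002 = 30.9975 m/s
v = 30.9975 m/s / 0.3048 = 101.7 ft/s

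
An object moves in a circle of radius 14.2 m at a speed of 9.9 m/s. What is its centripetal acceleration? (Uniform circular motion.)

a_c = v²/r = 9.9²/14.2 = 98.01/14.2 = 6.9 m/s²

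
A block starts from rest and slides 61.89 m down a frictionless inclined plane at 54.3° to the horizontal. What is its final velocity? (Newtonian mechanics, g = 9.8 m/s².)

a = g sin(θ) = 9.8 × sin(54.3°) = 7.9584 m/s²
v = √(2ad) = √(2 × 7.9584 × 61.89) = 31.39 m/s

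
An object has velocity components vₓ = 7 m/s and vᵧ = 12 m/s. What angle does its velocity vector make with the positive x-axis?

θ = arctan(vᵧ/vₓ) = arctan(12/7) = 59.74°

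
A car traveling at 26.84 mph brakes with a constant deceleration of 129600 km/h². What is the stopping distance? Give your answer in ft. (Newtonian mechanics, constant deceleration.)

v₀ = 26.84 mph × 0.44704 = 11.9986 m/s
a = 129600 km/h² × 7.716049382716049e-05 = 10.0 m/s²
d = v₀² / (2a) = 11.9986² / (2 × 10.0) = 143.966 / 20.0 = 7.1983 m
d = 7.1983 m / 0.3048 = 23.62 ft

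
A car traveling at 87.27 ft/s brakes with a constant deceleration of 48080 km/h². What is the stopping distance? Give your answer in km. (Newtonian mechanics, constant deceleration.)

v₀ = 87.27 ft/s × 0.3048 = 26.5999 m/s
a = 48080 km/h² × 7.716049382716049e-05 = 3.70988 m/s²
d = v₀² / (2a) = 26.5999² / (2 × 3.70988) = 707.555 / 7.41976 = 95.3609 m
d = 95.3609 m / 1000.0 = 0.09536 km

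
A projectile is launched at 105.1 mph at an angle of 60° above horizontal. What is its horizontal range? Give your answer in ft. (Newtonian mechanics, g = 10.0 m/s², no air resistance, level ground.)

v₀ = 105.1 mph × 0.44704 = 46.9839 m/s
R = v₀² × sin(2θ) / g = 46.9839² × sin(2 × 60°) / 10.0 = 2207.49 × 0.866025 / 10.0 = 191.174 m
R = 191.174 m / 0.3048 = 627.2 ft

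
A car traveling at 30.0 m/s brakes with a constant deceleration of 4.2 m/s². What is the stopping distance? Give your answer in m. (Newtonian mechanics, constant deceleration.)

d = v₀² / (2a) = 30.0² / (2 × 4.2) = 900.0 / 8.4 = 107.1 m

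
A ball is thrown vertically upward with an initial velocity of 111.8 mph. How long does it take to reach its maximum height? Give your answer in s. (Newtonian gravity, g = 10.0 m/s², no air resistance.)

v₀ = 111.8 mph × 0.44704 = 49.9791 m/s
t_up = v₀ / g = 49.9791 / 10.0 = 4.998 s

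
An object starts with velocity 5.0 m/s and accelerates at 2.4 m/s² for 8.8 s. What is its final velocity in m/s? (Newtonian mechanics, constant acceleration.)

v = v₀ + a × t = 5.0 + 2.4 × 8.8 = 26.12 m/s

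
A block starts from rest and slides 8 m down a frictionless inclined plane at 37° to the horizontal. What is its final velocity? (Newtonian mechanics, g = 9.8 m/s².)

a = g sin(θ) = 9.8 × sin(37°) = 5.8978 m/s²
v = √(2ad) = √(2 × 5.8978 × 8) = 9.71 m/s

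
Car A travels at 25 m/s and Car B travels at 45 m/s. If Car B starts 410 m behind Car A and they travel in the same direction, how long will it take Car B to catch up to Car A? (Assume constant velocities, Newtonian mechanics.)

Relative speed: v_rel = 45 - 25 = 20 m/s
Time to catch: t = d₀/v_rel = 410/20 = 20.5 s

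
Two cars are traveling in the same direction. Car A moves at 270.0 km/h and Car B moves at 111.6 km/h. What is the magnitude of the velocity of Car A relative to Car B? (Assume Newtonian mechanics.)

v_rel = |v_A - v_B| = |270.0 - 111.6| = 158.4 km/h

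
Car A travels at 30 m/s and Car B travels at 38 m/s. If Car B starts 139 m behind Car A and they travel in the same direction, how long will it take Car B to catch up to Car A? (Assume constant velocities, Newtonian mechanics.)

Relative speed: v_rel = 38 - 30 = 8 m/s
Time to catch: t = d₀/v_rel = 139/8 = 17.38 s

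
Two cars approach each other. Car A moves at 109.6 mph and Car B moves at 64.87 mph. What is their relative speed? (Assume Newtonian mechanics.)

v_rel = v_A + v_B = 109.6 + 64.87 = 174.47 mph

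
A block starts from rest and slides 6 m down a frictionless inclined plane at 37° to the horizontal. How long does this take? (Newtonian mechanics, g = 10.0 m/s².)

a = g sin(θ) = 10.0 × sin(37°) = 6.0182 m/s²
t = √(2d/a) = √(2 × 6 / 6.0182) = 1.41 s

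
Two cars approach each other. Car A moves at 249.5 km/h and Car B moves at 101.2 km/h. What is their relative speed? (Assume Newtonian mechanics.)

v_rel = v_A + v_B = 249.5 + 101.2 = 350.7 km/h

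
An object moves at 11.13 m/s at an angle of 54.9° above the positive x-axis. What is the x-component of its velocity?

vₓ = v cos(θ) = 11.13 × cos(54.9°) = 6.4 m/s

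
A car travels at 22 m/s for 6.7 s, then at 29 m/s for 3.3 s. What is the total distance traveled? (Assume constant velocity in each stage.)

d₁ = v₁t₁ = 22 × 6.7 = 147.4 m
d₂ = v₂t₂ = 29 × 3.3 = 95.7 m
d_total = 147.4 + 95.7 = 243.1 m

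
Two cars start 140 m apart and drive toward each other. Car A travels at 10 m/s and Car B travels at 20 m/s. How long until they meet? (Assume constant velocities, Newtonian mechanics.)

Combined speed: v_combined = 10 + 20 = 30 m/s
Time to meet: t = d/v_combined = 140/30 = 4.67 s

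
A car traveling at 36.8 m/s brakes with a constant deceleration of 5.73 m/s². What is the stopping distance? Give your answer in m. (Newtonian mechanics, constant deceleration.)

d = v₀² / (2a) = 36.8² / (2 × 5.73) = 1354.24 / 11.46 = 118.2 m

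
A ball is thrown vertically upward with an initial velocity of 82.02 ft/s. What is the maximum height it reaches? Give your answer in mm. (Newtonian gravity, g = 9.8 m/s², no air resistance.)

v₀ = 82.02 ft/s × 0.3048 = 24.9997 m/s
h_max = v₀² / (2g) = 24.9997² / (2 × 9.8) = 624.985 / 19.6 = 31.887 m
h_max = 31.887 m / 0.001 = 31890 mm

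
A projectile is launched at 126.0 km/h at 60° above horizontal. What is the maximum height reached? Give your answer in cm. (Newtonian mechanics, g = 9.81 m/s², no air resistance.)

v₀ = 126.0 km/h × 0.2777777777777778 = 35.0 m/s
H = v₀² × sin²(θ) / (2g) = 35.0² × sin(60°)² / (2 × 9.81) = 1225.0 × 0.75 / 19.62 = 46.8272 m
H = 46.8272 m / 0.01 = 4683 cm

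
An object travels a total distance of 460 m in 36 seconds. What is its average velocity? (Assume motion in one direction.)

v_avg = Δd / Δt = 460 / 36 = 12.78 m/s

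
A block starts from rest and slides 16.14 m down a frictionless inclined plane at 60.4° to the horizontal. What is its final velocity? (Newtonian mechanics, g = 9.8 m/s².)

a = g sin(θ) = 9.8 × sin(60.4°) = 8.5211 m/s²
v = √(2ad) = √(2 × 8.5211 × 16.14) = 16.58 m/s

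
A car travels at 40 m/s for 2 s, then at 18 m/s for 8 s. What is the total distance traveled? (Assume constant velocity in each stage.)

d₁ = v₁t₁ = 40 × 2 = 80 m
d₂ = v₂t₂ = 18 × 8 = 144 m
d_total = 80 + 144 = 224 m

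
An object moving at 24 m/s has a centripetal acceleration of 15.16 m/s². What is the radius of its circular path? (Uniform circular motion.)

r = v²/a_c = 24²/15.16 = 37.99 m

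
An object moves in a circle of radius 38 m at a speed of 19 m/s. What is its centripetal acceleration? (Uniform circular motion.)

a_c = v²/r = 19²/38 = 361/38 = 9.5 m/s²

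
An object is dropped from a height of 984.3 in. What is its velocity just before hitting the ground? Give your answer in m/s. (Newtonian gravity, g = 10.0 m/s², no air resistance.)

h = 984.3 in × 0.0254 = 25.0012 m
v = √(2gh) = √(2 × 10.0 × 25.0012) = 22.36 m/s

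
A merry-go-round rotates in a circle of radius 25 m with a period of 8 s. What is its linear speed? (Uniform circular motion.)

v = 2πr/T = 2π×25/8 = 19.63 m/s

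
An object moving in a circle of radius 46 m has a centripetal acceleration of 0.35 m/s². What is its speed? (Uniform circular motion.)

v = √(a_c × r) = √(0.35 × 46) = 4.01 m/s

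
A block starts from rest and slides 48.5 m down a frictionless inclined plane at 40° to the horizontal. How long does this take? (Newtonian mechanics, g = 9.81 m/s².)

a = g sin(θ) = 9.81 × sin(40°) = 6.3057 m/s²
t = √(2d/a) = √(2 × 48.5 / 6.3057) = 3.92 s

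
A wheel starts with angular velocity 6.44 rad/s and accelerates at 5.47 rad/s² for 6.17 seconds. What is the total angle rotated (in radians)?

θ = ω₀t + ½αt² = 6.44×6.17 + ½×5.47×6.17² = 143.85 rad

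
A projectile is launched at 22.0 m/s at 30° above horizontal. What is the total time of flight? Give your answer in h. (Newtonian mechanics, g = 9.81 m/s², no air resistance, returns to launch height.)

T = 2 × v₀ × sin(θ) / g = 2 × 22.0 × sin(30°) / 9.81 = 2 × 22.0 × 0.5 / 9.81 = 2.24261 s
T = 2.24261 s / 3600.0 = 0.0006229 h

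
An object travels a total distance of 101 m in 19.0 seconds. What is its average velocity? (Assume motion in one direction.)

v_avg = Δd / Δt = 101 / 19.0 = 5.32 m/s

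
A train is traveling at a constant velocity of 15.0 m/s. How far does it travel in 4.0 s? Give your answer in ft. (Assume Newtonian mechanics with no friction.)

d = v × t = 15.0 × 4.0 = 60.0 m
d = 60.0 m / 0.3048 = 196.9 ft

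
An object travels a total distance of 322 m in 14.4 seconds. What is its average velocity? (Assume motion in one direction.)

v_avg = Δd / Δt = 322 / 14.4 = 22.36 m/s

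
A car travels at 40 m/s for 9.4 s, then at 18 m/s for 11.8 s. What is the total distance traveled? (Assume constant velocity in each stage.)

d₁ = v₁t₁ = 40 × 9.4 = 376.0 m
d₂ = v₂t₂ = 18 × 11.8 = 212.4 m
d_total = 376.0 + 212.4 = 588.4 m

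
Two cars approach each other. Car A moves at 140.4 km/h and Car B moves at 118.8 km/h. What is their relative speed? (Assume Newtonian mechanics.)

v_rel = v_A + v_B = 140.4 + 118.8 = 259.2 km/h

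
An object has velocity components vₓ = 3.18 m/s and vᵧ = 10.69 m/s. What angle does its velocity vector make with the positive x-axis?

θ = arctan(vᵧ/vₓ) = arctan(10.69/3.18) = 73.43°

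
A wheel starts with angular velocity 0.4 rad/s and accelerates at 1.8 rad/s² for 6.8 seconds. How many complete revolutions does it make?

θ = ω₀t + ½αt² = 0.4×6.8 + ½×1.8×6.8² = 44.336 rad
Total revolutions = θ/(2π) = 44.336/(2π) = 7.06
Complete revolutions = ⌊7.06⌋ = 7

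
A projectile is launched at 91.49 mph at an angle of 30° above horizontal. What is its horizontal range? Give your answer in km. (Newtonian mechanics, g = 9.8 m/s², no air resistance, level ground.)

v₀ = 91.49 mph × 0.44704 = 40.8997 m/s
R = v₀² × sin(2θ) / g = 40.8997² × sin(2 × 30°) / 9.8 = 1672.79 × 0.866025 / 9.8 = 147.824 m
R = 147.824 m / 1000.0 = 0.1478 km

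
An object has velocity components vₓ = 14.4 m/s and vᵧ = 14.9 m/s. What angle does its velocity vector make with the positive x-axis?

θ = arctan(vᵧ/vₓ) = arctan(14.9/14.4) = 45.98°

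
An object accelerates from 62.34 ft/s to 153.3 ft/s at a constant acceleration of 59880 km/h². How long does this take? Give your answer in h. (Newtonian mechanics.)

v₀ = 62.34 ft/s × 0.3048 = 19.0012 m/s
v = 153.3 ft/s × 0.3048 = 46.7258 m/s
a = 59880 km/h² × 7.716049382716049e-05 = 4.62037 m/s²
t = (v - v₀) / a = (46.7258 - 19.0012) / 4.62037 = 6.00052 s
t = 6.00052 s / 3600.0 = 0.001667 h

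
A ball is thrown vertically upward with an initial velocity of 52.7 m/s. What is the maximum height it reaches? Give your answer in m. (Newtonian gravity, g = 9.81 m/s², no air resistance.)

h_max = v₀² / (2g) = 52.7² / (2 × 9.81) = 2777.29 / 19.62 = 141.6 m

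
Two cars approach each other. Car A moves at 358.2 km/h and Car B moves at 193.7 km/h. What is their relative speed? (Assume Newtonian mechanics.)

v_rel = v_A + v_B = 358.2 + 193.7 = 551.9 km/h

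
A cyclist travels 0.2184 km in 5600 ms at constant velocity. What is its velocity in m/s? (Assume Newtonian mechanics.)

d = 0.2184 km × 1000.0 = 218.4 m
t = 5600 ms × 0.001 = 5.6 s
v = d / t = 218.4 / 5.6 = 39.0 m/s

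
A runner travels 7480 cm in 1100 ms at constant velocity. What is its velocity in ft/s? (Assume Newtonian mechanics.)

d = 7480 cm × 0.01 = 74.8 m
t = 1100 ms × 0.001 = 1.1 s
v = d / t = 74.8 / 1.1 = 68.0 m/s
v = 68.0 m/s / 0.3048 = 223.1 ft/s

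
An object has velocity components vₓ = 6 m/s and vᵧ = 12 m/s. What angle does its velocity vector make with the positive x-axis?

θ = arctan(vᵧ/vₓ) = arctan(12/6) = 63.43°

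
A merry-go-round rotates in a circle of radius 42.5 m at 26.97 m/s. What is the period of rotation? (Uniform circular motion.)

T = 2πr/v = 2π×42.5/26.97 = 9.9 s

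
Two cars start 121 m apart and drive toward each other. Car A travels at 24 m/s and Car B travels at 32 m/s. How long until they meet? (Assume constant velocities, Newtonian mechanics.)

Combined speed: v_combined = 24 + 32 = 56 m/s
Time to meet: t = d/v_combined = 121/56 = 2.16 s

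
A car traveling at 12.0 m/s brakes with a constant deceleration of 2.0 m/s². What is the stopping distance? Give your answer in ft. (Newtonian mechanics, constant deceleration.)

d = v₀² / (2a) = 12.0² / (2 × 2.0) = 144.0 / 4.0 = 36.0 m
d = 36.0 m / 0.3048 = 118.1 ft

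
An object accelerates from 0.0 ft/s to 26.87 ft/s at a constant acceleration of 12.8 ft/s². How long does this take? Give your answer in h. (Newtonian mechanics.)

v₀ = 0.0 ft/s × 0.3048 = 0.0 m/s
v = 26.87 ft/s × 0.3048 = 8.18998 m/s
a = 12.8 ft/s² × 0.3048 = 3.90144 m/s²
t = (v - v₀) / a = (8.18998 - 0.0) / 3.90144 = 2.09922 s
t = 2.09922 s / 3600.0 = 0.0005831 h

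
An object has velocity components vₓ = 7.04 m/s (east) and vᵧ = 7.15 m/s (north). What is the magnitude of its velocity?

|v| = √(vₓ² + vᵧ²) = √(7.04² + 7.15²) = √(100.6841) = 10.03 m/s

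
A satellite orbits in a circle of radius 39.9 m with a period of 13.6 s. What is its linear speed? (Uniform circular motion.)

v = 2πr/T = 2π×39.9/13.6 = 18.43 m/s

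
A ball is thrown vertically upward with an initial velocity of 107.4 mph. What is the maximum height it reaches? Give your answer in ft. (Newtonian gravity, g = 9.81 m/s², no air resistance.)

v₀ = 107.4 mph × 0.44704 = 48.0121 m/s
h_max = v₀² / (2g) = 48.0121² / (2 × 9.81) = 2305.16 / 19.62 = 117.49 m
h_max = 117.49 m / 0.3048 = 385.5 ft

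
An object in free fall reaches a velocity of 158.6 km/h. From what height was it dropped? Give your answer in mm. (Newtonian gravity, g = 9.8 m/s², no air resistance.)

v = 158.6 km/h × 0.2777777777777778 = 44.0556 m/s
h = v² / (2g) = 44.0556² / (2 × 9.8) = 99.0253 m
h = 99.0253 m / 0.001 = 99030 mm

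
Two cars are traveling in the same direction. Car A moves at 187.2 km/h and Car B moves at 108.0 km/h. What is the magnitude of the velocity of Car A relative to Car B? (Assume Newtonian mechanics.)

v_rel = |v_A - v_B| = |187.2 - 108.0| = 79.2 km/h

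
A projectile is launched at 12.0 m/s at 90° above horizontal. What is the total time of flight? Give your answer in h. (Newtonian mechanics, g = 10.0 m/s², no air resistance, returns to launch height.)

T = 2 × v₀ × sin(θ) / g = 2 × 12.0 × sin(90°) / 10.0 = 2 × 12.0 × 1.0 / 10.0 = 2.4 s
T = 2.4 s / 3600.0 = 0.0006667 h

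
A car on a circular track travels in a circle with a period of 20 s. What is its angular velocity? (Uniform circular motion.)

ω = 2π/T = 2π/20 = 0.3142 rad/s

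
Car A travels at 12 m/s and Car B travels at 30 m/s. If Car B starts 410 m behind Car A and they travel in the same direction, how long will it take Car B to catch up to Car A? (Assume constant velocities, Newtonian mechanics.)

Relative speed: v_rel = 30 - 12 = 18 m/s
Time to catch: t = d₀/v_rel = 410/18 = 22.78 s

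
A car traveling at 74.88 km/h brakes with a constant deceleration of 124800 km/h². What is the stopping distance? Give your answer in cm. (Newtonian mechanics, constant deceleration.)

v₀ = 74.88 km/h × 0.2777777777777778 = 20.8 m/s
a = 124800 km/h² × 7.716049382716049e-05 = 9.62963 m/s²
d = v₀² / (2a) = 20.8² / (2 × 9.62963) = 432.64 / 19.2593 = 22.464 m
d = 22.464 m / 0.01 = 2246 cm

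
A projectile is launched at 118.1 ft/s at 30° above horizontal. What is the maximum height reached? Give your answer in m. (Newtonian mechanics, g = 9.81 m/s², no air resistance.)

v₀ = 118.1 ft/s × 0.3048 = 35.9969 m/s
H = v₀² × sin²(θ) / (2g) = 35.9969² × sin(30°)² / (2 × 9.81) = 1295.78 × 0.25 / 19.62 = 16.51 m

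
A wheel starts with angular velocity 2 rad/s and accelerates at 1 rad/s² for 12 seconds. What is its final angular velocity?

ω = ω₀ + αt = 2 + 1 × 12 = 14 rad/s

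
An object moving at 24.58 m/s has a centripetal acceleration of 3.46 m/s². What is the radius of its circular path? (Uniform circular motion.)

r = v²/a_c = 24.58²/3.46 = 174.62 m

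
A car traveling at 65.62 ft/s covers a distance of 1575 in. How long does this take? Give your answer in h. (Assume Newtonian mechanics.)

d = 1575 in × 0.0254 = 40.005 m
v = 65.62 ft/s × 0.3048 = 20.001 m/s
t = d / v = 40.005 / 20.001 = 2.00015 s
t = 2.00015 s / 3600.0 = 0.0005556 h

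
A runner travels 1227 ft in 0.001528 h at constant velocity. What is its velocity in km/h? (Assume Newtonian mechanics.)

d = 1227 ft × 0.3048 = 373.99 m
t = 0.001528 h × 3600.0 = 5.5008 s
v = d / t = 373.99 / 5.5008 = 67.9883 m/s
v = 67.9883 m/s / 0.2777777777777778 = 244.8 km/h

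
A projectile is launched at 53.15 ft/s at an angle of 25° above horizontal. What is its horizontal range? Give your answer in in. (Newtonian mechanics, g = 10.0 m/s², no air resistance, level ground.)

v₀ = 53.15 ft/s × 0.3048 = 16.2001 m/s
R = v₀² × sin(2θ) / g = 16.2001² × sin(2 × 25°) / 10.0 = 262.443 × 0.766044 / 10.0 = 20.1043 m
R = 20.1043 m / 0.0254 = 791.5 in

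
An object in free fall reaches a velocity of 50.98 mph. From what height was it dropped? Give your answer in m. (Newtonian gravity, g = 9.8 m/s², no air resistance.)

v = 50.98 mph × 0.44704 = 22.7901 m/s
h = v² / (2g) = 22.7901² / (2 × 9.8) = 26.5 m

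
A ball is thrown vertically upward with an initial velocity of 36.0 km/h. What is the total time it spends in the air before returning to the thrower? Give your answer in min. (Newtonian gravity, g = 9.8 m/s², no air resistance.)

v₀ = 36.0 km/h × 0.2777777777777778 = 10.0 m/s
t_total = 2 × v₀ / g = 2 × 10.0 / 9.8 = 2.04082 s
t_total = 2.04082 s / 60.0 = 0.03401 min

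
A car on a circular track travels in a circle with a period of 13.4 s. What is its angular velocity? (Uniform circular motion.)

ω = 2π/T = 2π/13.4 = 0.4689 rad/s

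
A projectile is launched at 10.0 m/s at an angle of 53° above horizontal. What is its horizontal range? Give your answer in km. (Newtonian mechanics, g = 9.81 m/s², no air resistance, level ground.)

R = v₀² × sin(2θ) / g = 10.0² × sin(2 × 53°) / 9.81 = 100.0 × 0.961262 / 9.81 = 9.7988 m
R = 9.7988 m / 1000.0 = 0.009799 km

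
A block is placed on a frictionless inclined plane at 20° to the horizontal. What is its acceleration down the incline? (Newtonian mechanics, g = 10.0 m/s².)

a = g sin(θ) = 10.0 × sin(20°) = 10.0 × 0.342 = 3.42 m/s²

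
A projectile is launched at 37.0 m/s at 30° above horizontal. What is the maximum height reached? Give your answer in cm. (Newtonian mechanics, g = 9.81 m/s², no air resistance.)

H = v₀² × sin²(θ) / (2g) = 37.0² × sin(30°)² / (2 × 9.81) = 1369.0 × 0.25 / 19.62 = 17.4439 m
H = 17.4439 m / 0.01 = 1744 cm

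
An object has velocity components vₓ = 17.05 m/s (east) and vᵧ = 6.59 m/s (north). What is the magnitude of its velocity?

|v| = √(vₓ² + vᵧ²) = √(17.05² + 6.59²) = √(334.1306) = 18.28 m/s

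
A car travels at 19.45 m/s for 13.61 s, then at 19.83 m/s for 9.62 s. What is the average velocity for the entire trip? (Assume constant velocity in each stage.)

d₁ = v₁t₁ = 19.45 × 13.61 = 264.7145 m
d₂ = v₂t₂ = 19.83 × 9.62 = 190.7646 m
d_total = 455.4791 m, t_total = 23.23 s
v_avg = d_total/t_total = 455.4791/23.23 = 19.61 m/s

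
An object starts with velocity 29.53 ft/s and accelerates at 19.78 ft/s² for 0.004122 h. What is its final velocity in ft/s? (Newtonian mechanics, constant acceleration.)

v₀ = 29.53 ft/s × 0.3048 = 9.00074 m/s
a = 19.78 ft/s² × 0.3048 = 6.02894 m/s²
t = 0.004122 h × 3600.0 = 14.8392 s
v = v₀ + a × t = 9.00074 + 6.02894 × 14.8392 = 98.4654 m/s
v = 98.4654 m/s / 0.3048 = 323.0 ft/s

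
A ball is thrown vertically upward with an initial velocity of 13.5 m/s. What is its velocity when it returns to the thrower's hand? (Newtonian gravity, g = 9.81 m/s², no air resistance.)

By conservation of energy (no air resistance), the ball returns to the throw height with the same speed as launch, but directed downward.
|v_ground| = v₀ = 13.5 m/s
v_ground = 13.5 m/s (downward)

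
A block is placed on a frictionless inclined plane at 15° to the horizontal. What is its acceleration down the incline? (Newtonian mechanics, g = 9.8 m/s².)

a = g sin(θ) = 9.8 × sin(15°) = 9.8 × 0.2588 = 2.54 m/s²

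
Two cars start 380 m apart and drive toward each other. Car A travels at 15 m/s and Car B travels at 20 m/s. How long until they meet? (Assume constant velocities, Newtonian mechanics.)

Combined speed: v_combined = 15 + 20 = 35 m/s
Time to meet: t = d/v_combined = 380/35 = 10.86 s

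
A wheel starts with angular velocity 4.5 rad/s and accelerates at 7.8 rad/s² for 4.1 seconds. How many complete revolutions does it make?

θ = ω₀t + ½αt² = 4.5×4.1 + ½×7.8×4.1² = 84.009 rad
Total revolutions = θ/(2π) = 84.009/(2π) = 13.37
Complete revolutions = ⌊13.37⌋ = 13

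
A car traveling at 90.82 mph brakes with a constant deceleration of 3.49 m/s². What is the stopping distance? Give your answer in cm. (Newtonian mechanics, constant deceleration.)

v₀ = 90.82 mph × 0.44704 = 40.6002 m/s
d = v₀² / (2a) = 40.6002² / (2 × 3.49) = 1648.38 / 6.98 = 236.158 m
d = 236.158 m / 0.01 = 23620 cm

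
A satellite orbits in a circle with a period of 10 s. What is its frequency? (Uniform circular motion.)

f = 1/T = 1/10 = 0.1 Hz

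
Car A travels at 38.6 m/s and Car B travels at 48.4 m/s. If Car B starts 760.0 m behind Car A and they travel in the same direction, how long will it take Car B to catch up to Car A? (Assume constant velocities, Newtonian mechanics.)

Relative speed: v_rel = 48.4 - 38.6 = 9.8 m/s
Time to catch: t = d₀/v_rel = 760.0/9.8 = 77.55 s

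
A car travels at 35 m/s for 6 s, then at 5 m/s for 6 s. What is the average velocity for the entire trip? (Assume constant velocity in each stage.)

d₁ = v₁t₁ = 35 × 6 = 210 m
d₂ = v₂t₂ = 5 × 6 = 30 m
d_total = 240 m, t_total = 12 s
v_avg = d_total/t_total = 240/12 = 20.0 m/s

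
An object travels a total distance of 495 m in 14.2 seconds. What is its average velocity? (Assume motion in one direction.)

v_avg = Δd / Δt = 495 / 14.2 = 34.86 m/s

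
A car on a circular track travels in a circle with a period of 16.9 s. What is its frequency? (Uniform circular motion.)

f = 1/T = 1/16.9 = 0.0592 Hz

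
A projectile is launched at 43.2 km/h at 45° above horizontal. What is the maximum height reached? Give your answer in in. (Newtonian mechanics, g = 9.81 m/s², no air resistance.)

v₀ = 43.2 km/h × 0.2777777777777778 = 12.0 m/s
H = v₀² × sin²(θ) / (2g) = 12.0² × sin(45°)² / (2 × 9.81) = 144.0 × 0.5 / 19.62 = 3.66972 m
H = 3.66972 m / 0.0254 = 144.5 in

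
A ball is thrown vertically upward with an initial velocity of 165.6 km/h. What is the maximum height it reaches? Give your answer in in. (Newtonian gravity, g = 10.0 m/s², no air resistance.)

v₀ = 165.6 km/h × 0.2777777777777778 = 46.0 m/s
h_max = v₀² / (2g) = 46.0² / (2 × 10.0) = 2116.0 / 20.0 = 105.8 m
h_max = 105.8 m / 0.0254 = 4165 in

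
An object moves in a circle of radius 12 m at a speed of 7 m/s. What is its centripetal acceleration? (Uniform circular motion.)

a_c = v²/r = 7²/12 = 49/12 = 4.08 m/s²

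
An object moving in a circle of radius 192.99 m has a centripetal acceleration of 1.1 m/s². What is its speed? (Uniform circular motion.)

v = √(a_c × r) = √(1.1 × 192.99) = 14.57 m/s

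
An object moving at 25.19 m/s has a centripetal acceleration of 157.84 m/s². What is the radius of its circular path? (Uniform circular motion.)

r = v²/a_c = 25.19²/157.84 = 4.02 m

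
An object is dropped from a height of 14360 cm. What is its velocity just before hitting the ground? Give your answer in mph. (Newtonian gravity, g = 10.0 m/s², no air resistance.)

h = 14360 cm × 0.01 = 143.6 m
v = √(2gh) = √(2 × 10.0 × 143.6) = 53.591 m/s
v = 53.591 m/s / 0.44704 = 119.9 mph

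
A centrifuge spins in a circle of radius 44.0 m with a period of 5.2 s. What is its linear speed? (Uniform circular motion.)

v = 2πr/T = 2π×44.0/5.2 = 53.17 m/s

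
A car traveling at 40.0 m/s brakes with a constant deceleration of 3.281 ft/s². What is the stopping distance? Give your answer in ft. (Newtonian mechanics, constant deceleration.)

a = 3.281 ft/s² × 0.3048 = 1.00005 m/s²
d = v₀² / (2a) = 40.0² / (2 × 1.00005) = 1600.0 / 2.0001 = 799.96 m
d = 799.96 m / 0.3048 = 2625 ft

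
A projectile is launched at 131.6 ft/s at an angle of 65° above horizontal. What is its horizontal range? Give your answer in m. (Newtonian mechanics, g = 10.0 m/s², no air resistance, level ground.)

v₀ = 131.6 ft/s × 0.3048 = 40.1117 m/s
R = v₀² × sin(2θ) / g = 40.1117² × sin(2 × 65°) / 10.0 = 1608.95 × 0.766044 / 10.0 = 123.3 m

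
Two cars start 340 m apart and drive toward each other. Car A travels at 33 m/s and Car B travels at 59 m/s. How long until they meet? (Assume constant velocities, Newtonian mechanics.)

Combined speed: v_combined = 33 + 59 = 92 m/s
Time to meet: t = d/v_combined = 340/92 = 3.7 s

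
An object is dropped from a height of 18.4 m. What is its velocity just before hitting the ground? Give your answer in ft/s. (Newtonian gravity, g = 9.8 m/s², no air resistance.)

v = √(2gh) = √(2 × 9.8 × 18.4) = 18.9905 m/s
v = 18.9905 m/s / 0.3048 = 62.3 ft/s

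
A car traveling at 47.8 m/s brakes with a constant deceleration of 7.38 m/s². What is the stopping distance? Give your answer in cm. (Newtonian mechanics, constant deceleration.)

d = v₀² / (2a) = 47.8² / (2 × 7.38) = 2284.84 / 14.76 = 154.799 m
d = 154.799 m / 0.01 = 15480 cm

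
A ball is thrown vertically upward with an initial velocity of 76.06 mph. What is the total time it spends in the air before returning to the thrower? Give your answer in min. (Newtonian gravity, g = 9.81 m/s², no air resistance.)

v₀ = 76.06 mph × 0.44704 = 34.0019 m/s
t_total = 2 × v₀ / g = 2 × 34.0019 / 9.81 = 6.93209 s
t_total = 6.93209 s / 60.0 = 0.1155 min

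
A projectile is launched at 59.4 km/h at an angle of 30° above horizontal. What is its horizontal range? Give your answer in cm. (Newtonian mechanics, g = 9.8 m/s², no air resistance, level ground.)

v₀ = 59.4 km/h × 0.2777777777777778 = 16.5 m/s
R = v₀² × sin(2θ) / g = 16.5² × sin(2 × 30°) / 9.8 = 272.25 × 0.866025 / 9.8 = 24.0587 m
R = 24.0587 m / 0.01 = 2406 cm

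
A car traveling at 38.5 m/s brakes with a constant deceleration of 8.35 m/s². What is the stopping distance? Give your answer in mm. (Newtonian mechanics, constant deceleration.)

d = v₀² / (2a) = 38.5² / (2 × 8.35) = 1482.25 / 16.7 = 88.7575 m
d = 88.7575 m / 0.001 = 88760 mm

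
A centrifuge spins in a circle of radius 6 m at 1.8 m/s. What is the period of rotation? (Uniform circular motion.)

T = 2πr/v = 2π×6/1.8 = 20.94 s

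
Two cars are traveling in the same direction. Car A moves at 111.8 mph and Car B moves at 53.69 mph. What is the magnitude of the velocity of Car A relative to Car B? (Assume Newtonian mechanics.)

v_rel = |v_A - v_B| = |111.8 - 53.69| = 58.11 mph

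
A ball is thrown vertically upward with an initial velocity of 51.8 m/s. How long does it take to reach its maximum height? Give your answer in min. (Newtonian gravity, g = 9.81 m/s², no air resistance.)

t_up = v₀ / g = 51.8 / 9.81 = 5.28033 s
t_up = 5.28033 s / 60.0 = 0.08801 min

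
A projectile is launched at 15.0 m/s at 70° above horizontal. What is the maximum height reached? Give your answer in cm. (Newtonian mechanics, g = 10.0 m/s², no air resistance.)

H = v₀² × sin²(θ) / (2g) = 15.0² × sin(70°)² / (2 × 10.0) = 225.0 × 0.883022 / 20.0 = 9.934 m
H = 9.934 m / 0.01 = 993.4 cm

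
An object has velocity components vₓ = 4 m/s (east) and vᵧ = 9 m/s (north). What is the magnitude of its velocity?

|v| = √(vₓ² + vᵧ²) = √(4² + 9²) = √(97) = 9.85 m/s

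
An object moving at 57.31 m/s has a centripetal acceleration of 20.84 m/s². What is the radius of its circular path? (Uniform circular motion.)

r = v²/a_c = 57.31²/20.84 = 157.6 m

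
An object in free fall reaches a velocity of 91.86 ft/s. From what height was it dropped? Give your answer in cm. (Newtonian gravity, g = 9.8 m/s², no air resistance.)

v = 91.86 ft/s × 0.3048 = 27.9989 m/s
h = v² / (2g) = 27.9989² / (2 × 9.8) = 39.9969 m
h = 39.9969 m / 0.01 = 4000 cm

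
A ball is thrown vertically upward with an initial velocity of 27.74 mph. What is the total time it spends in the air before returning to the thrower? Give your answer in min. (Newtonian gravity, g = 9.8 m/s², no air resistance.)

v₀ = 27.74 mph × 0.44704 = 12.4009 m/s
t_total = 2 × v₀ / g = 2 × 12.4009 / 9.8 = 2.5308 s
t_total = 2.5308 s / 60.0 = 0.04218 min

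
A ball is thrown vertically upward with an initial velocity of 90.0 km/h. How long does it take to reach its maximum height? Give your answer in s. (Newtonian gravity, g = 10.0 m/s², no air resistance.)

v₀ = 90.0 km/h × 0.2777777777777778 = 25.0 m/s
t_up = v₀ / g = 25.0 / 10.0 = 2.5 s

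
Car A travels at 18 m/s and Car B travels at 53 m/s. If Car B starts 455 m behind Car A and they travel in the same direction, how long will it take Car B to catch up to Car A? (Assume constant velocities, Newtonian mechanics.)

Relative speed: v_rel = 53 - 18 = 35 m/s
Time to catch: t = d₀/v_rel = 455/35 = 13.0 s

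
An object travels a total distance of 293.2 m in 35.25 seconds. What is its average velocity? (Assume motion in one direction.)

v_avg = Δd / Δt = 293.2 / 35.25 = 8.32 m/s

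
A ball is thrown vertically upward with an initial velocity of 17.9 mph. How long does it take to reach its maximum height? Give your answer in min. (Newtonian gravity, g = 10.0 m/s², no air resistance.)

v₀ = 17.9 mph × 0.44704 = 8.00202 m/s
t_up = v₀ / g = 8.00202 / 10.0 = 0.800202 s
t_up = 0.800202 s / 60.0 = 0.01334 min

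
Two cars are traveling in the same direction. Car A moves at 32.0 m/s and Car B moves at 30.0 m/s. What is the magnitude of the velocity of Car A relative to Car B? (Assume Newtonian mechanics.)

v_rel = |v_A - v_B| = |32.0 - 30.0| = 2.0 m/s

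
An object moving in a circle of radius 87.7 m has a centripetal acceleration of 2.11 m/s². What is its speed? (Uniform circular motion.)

v = √(a_c × r) = √(2.11 × 87.7) = 13.6 m/s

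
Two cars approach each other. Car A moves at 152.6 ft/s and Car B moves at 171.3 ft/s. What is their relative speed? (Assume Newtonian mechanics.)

v_rel = v_A + v_B = 152.6 + 171.3 = 323.9 ft/s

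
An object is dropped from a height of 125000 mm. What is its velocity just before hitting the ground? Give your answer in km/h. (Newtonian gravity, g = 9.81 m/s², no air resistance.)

h = 125000 mm × 0.001 = 125.0 m
v = √(2gh) = √(2 × 9.81 × 125.0) = 49.5227 m/s
v = 49.5227 m/s / 0.2777777777777778 = 178.3 km/h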